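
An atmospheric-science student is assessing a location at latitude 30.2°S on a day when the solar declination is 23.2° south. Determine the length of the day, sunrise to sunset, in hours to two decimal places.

The sunset hour angle satisfies cos H_s = −tan φ tan δ = -0.2495, giving H_s = 104.45°.
Day length = 2 H_s / 15° h⁻¹ = 208.90° / 15 = 13.927 h.

13.93 hours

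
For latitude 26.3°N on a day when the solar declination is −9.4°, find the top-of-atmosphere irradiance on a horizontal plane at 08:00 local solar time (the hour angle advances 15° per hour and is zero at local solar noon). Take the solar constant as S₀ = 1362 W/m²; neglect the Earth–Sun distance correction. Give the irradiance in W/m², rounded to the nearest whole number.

Hour angle H = 15° × (8 − 12) = -60.00°.
cos θ_z = sin φ sin δ + cos φ cos δ cos H = (0.4431)(-0.1633) + (0.8965)(0.9866)(0.5000) = 0.3699.
Top-of-atmosphere irradiance = S₀ cos θ_z = 1362 × 0.3699 = 503.80 W/m².

504 W/m²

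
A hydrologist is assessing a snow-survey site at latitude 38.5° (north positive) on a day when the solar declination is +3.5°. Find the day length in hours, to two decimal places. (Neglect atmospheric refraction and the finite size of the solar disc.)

12.37 hours

cos H_s = −tan(38.5°) · tan(3.5°) = -0.0487, so H_s = arccos(-0.0487) = 92.79°.
Day length = 2 H_s / 15° h⁻¹ = 185.58° / 15 = 12.372 h.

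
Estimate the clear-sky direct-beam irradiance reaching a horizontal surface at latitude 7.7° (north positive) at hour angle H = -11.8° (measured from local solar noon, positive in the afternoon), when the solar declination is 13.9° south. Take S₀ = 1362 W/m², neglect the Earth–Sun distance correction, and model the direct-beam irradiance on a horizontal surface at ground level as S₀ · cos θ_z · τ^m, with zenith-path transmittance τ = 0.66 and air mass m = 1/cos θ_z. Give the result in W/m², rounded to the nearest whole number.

784 W/m²

cos θ_z = sin(7.7°) sin(-13.9°) + cos(7.7°) cos(-13.9°) cos(-11.80°) = -0.0322 + 0.9416 = 0.9094.
Air mass m = 1/cos θ_z = 1/0.9094 = 1.100; τ^m = 0.66^1.100 = 0.6331.
Surface direct beam = 1362 × 0.9094 × 0.6331 = 784.16 W/m².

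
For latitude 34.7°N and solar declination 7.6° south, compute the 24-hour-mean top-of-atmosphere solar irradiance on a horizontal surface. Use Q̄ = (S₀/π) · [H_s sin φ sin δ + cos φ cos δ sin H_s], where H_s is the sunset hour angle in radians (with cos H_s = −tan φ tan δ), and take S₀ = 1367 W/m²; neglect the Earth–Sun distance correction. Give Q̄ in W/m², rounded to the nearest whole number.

305 W/m²

−tan φ tan δ = −(0.6924)(-0.1334) = 0.0924; H_s = arccos(0.0924) = 84.70°. In radians, H_s = 1.4783.
H_s sin φ sin δ = 1.4783 × 0.5693 × -0.1323 = -0.1113.
cos φ cos δ sin H_s = 0.8221 × 0.9912 × 0.9957 = 0.8114.
Q̄ = (1367/π) × (-0.1113 + 0.8114) = 435.13 × 0.7001 = 304.63 W/m².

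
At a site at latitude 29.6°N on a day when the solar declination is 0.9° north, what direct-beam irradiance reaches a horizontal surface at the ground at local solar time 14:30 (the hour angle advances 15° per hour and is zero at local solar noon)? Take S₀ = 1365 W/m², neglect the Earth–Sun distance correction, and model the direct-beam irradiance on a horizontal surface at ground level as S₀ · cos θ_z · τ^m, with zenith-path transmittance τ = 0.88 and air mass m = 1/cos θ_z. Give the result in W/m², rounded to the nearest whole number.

Hour angle H = 15° × (14.5 − 12) = 37.50°.
cos θ_z = sin φ sin δ + cos φ cos δ cos H = (0.4939)(0.0157) + (0.8695)(0.9999)(0.7934) = 0.6975.
Air mass m = 1/cos θ_z = 1/0.6975 = 1.434; τ^m = 0.88^1.434 = 0.8325.
Surface direct beam = 1365 × 0.6975 × 0.8325 = 792.61 W/m².

793 W/m²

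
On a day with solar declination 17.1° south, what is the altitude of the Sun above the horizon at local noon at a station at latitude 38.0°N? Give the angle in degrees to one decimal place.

34.9°

At local solar noon the hour angle is zero, so the elevation is 90° − |φ − δ| = 90° − |38.0° − (-17.1°)| = 90° − 55.1° = 34.9°.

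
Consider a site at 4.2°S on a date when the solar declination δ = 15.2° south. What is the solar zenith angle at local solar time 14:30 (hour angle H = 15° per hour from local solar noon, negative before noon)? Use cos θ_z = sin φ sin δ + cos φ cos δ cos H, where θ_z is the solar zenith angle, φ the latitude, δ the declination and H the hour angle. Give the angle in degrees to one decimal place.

Hour angle H = 15° × (14.5 − 12) = 37.50°.
With φ = -4.2°, δ = -15.2°, H = 37.50°: sin φ sin δ = 0.0192, cos φ cos δ cos H = 0.7635, so cos θ_z = 0.7827.
θ_z = arccos(0.7827) = 38.49°.

38.5°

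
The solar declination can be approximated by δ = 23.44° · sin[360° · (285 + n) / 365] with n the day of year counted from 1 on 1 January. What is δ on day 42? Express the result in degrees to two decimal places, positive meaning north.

-14.26°

360 × (285 + 42) / 365 = 322.521°; sin(322.521°) = -0.6085.
δ = 23.44 × -0.6085 = -14.263° ≈ -14.26°.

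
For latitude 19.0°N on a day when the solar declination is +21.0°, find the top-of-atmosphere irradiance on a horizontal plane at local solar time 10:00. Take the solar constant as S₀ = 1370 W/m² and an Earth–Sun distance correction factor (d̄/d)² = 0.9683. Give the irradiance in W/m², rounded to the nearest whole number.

Hour angle H = 15° × (10 − 12) = -30.00°.
cos θ_z = sin φ sin δ + cos φ cos δ cos H = (0.3256)(0.3584) + (0.9455)(0.9336)(0.8660) = 0.8811.
Top-of-atmosphere irradiance = S₀ (d̄/d)² cos θ_z = 1370 × 0.9683 × 0.8811 = 1168.84 W/m².

1169 W/m²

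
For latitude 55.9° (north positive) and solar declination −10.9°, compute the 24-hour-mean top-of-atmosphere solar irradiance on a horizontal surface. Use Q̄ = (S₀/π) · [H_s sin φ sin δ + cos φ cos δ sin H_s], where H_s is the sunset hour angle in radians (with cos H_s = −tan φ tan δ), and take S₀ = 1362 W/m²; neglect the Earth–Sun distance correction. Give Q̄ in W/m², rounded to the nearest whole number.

cos H_s = −tan(55.9°) · tan(-10.9°) = 0.2844, so H_s = arccos(0.2844) = 73.48°. In radians, H_s = 1.2825.
H_s sin φ sin δ = 1.2825 × 0.8281 × -0.1891 = -0.2008.
cos φ cos δ sin H_s = 0.5606 × 0.9820 × 0.9587 = 0.5278.
Q̄ = (1362/π) × (-0.2008 + 0.5278) = 433.54 × 0.3270 = 141.77 W/m².

142 W/m²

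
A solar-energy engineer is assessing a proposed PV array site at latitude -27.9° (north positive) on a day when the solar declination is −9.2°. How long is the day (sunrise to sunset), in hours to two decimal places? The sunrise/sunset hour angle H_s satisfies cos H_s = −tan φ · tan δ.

The sunset hour angle satisfies cos H_s = −tan φ tan δ = -0.0858, giving H_s = 94.92°.
Day length = 2 H_s / 15° h⁻¹ = 189.84° / 15 = 12.656 h.

12.66 hours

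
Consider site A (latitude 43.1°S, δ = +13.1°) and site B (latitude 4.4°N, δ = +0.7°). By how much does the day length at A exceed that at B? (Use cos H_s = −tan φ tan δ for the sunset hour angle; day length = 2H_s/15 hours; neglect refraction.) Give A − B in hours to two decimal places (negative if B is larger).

A: H_s = arccos(−tan -43.1° · tan 13.1°) = 77.42°, so 2H_s/15 = 10.3227 h.
B: H_s = arccos(−tan 4.4° · tan 0.7°) = 90.05°, so 2H_s/15 = 12.0067 h.
A − B = 10.3227 − 12.0067 = -1.6840 h.

-1.68 h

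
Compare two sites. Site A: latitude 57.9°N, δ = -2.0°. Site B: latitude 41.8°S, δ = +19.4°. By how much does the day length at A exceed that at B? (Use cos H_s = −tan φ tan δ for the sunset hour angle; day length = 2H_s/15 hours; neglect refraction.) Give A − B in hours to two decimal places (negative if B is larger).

A: H_s = arccos(−tan 57.9° · tan -2.0°) = 86.81°, so 2H_s/15 = 11.5747 h.
B: H_s = arccos(−tan -41.8° · tan 19.4°) = 71.65°, so 2H_s/15 = 9.5533 h.
A − B = 11.5747 − 9.5533 = 2.0214 h.

+2.02 h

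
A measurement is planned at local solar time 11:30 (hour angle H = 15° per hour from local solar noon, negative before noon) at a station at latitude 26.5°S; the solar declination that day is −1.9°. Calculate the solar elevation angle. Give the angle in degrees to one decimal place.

64.4°

Hour angle H = 15° × (11.5 − 12) = -7.50°.
With φ = -26.5°, δ = -1.9°, H = -7.50°: sin φ sin δ = 0.0148, cos φ cos δ cos H = 0.8868, so cos θ_z = 0.9016.
θ_z = arccos(0.9016) = 25.63°, so the elevation is 90° − 25.63° = 64.37°.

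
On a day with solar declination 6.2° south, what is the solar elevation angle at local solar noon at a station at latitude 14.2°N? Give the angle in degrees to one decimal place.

At local solar noon the hour angle is zero, so the elevation is 90° − |φ − δ| = 90° − |14.2° − (-6.2°)| = 90° − 20.4° = 69.6°.

69.6°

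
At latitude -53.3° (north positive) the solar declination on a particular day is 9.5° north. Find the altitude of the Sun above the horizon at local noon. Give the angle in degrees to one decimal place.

27.2°

At local solar noon the hour angle is zero, so the elevation is 90° − |φ − δ| = 90° − |-53.3° − (9.5°)| = 90° − 62.8° = 27.2°.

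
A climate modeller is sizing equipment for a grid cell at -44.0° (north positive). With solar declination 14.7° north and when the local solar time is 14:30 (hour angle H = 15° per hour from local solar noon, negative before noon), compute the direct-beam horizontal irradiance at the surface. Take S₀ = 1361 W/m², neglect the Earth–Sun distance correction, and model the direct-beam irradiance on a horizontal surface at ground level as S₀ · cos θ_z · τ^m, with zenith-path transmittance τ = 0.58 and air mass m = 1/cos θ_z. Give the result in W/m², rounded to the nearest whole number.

120 W/m²

Hour angle H = 15° × (14.5 − 12) = 37.50°.
With φ = -44.0°, δ = 14.7°, H = 37.50°: sin φ sin δ = -0.1763, cos φ cos δ cos H = 0.5520, so cos θ_z = 0.3757.
Air mass m = 1/cos θ_z = 1/0.3757 = 2.662; τ^m = 0.58^2.662 = 0.2346.
Surface direct beam = 1361 × 0.3757 × 0.2346 = 119.96 W/m².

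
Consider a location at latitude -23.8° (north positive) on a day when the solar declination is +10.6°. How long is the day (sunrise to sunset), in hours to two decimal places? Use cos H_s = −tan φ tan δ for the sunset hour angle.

11.37 hours

The sunset hour angle satisfies cos H_s = −tan φ tan δ = 0.0825, giving H_s = 85.27°.
Day length = 2 H_s / 15° h⁻¹ = 170.54° / 15 = 11.369 h.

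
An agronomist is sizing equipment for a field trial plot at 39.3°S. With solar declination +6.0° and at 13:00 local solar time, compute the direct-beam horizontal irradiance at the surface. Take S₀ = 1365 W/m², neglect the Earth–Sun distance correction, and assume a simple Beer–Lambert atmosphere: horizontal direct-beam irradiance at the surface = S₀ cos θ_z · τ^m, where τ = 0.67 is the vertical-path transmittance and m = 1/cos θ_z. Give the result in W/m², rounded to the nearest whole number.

Hour angle H = 15° × (13 − 12) = 15.00°.
With φ = -39.3°, δ = 6.0°, H = 15.00°: sin φ sin δ = -0.0662, cos φ cos δ cos H = 0.7434, so cos θ_z = 0.6772.
Air mass m = 1/cos θ_z = 1/0.6772 = 1.477; τ^m = 0.67^1.477 = 0.5535.
Surface direct beam = 1365 × 0.6772 × 0.5535 = 511.64 W/m².

512 W/m²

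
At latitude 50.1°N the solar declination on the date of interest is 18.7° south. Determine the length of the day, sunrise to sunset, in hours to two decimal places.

cos H_s = −tan(50.1°) · tan(-18.7°) = 0.4048, so H_s = arccos(0.4048) = 66.12°.
Day length = 2 H_s / 15° h⁻¹ = 132.24° / 15 = 8.816 h.

8.82 hours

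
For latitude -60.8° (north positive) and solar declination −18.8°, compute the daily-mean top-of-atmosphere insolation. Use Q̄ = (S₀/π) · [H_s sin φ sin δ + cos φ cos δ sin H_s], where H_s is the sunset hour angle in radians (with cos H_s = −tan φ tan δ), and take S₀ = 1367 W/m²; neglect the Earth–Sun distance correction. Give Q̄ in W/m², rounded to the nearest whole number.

432 W/m²

−tan φ tan δ = −(-1.7893)(-0.3404) = -0.6091; H_s = arccos(-0.6091) = 127.52°. In radians, H_s = 2.2256.
H_s sin φ sin δ = 2.2256 × -0.8729 × -0.3223 = 0.6261.
cos φ cos δ sin H_s = 0.4879 × 0.9466 × 0.7932 = 0.3663.
Q̄ = (1367/π) × (0.6261 + 0.3663) = 435.13 × 0.9924 = 431.82 W/m².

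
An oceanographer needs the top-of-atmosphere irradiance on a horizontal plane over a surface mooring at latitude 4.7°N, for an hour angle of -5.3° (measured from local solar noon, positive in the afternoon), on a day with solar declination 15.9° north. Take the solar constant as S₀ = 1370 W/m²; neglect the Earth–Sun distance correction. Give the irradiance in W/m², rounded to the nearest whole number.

cos θ_z = sin φ sin δ + cos φ cos δ cos H = (0.0819)(0.2740) + (0.9966)(0.9617)(0.9957) = 0.9767.
Top-of-atmosphere irradiance = S₀ cos θ_z = 1370 × 0.9767 = 1338.08 W/m².

1338 W/m²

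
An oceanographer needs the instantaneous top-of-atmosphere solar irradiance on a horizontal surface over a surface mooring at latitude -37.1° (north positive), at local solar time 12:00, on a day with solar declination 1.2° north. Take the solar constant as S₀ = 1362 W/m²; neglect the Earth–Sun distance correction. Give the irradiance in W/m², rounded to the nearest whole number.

1069 W/m²

Hour angle H = 15° × (12 − 12) = 0.00°.
cos θ_z = sin φ sin δ + cos φ cos δ cos H = (-0.6032)(0.0209) + (0.7976)(0.9998)(1.0000) = 0.7848.
Top-of-atmosphere irradiance = S₀ cos θ_z = 1362 × 0.7848 = 1068.90 W/m².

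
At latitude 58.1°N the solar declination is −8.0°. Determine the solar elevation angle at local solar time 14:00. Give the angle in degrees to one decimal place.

Hour angle H = 15° × (14 − 12) = 30.00°.
cos θ_z = sin φ sin δ + cos φ cos δ cos H = (0.8490)(-0.1392) + (0.5284)(0.9903)(0.8660) = 0.3350.
θ_z = arccos(0.3350) = 70.43°, so the elevation is 90° − 70.43° = 19.57°.

19.6°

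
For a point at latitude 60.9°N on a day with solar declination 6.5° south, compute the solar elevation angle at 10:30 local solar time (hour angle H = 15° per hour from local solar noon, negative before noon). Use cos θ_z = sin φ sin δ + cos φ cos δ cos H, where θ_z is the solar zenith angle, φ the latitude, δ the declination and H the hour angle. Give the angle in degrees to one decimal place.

Hour angle H = 15° × (10.5 − 12) = -22.50°.
With φ = 60.9°, δ = -6.5°, H = -22.50°: sin φ sin δ = -0.0989, cos φ cos δ cos H = 0.4464, so cos θ_z = 0.3475.
θ_z = arccos(0.3475) = 69.67°, so the elevation is 90° − 69.67° = 20.33°.

20.3°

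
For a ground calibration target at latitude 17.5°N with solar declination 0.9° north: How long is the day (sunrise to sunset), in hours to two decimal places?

12.04 hours

−tan φ tan δ = −(0.3153)(0.0157) = -0.0050; H_s = arccos(-0.0050) = 90.29°.
Day length = 2 H_s / 15° h⁻¹ = 180.58° / 15 = 12.039 h.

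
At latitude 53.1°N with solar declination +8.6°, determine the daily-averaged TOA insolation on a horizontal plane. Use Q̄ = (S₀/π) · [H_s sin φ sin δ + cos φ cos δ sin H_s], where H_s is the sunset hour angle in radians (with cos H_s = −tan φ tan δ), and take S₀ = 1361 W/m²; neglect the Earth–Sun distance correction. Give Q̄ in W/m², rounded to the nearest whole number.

344 W/m²

cos H_s = −tan(53.1°) · tan(8.6°) = -0.2014, so H_s = arccos(-0.2014) = 101.62°. In radians, H_s = 1.7736.
H_s sin φ sin δ = 1.7736 × 0.7997 × 0.1495 = 0.2120.
cos φ cos δ sin H_s = 0.6004 × 0.9888 × 0.9795 = 0.5815.
Q̄ = (1361/π) × (0.2120 + 0.5815) = 433.22 × 0.7935 = 343.76 W/m².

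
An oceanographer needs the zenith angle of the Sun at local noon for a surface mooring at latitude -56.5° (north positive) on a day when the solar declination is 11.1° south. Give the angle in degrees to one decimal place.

At local solar noon the hour angle is zero, so the zenith angle is |φ − δ| = |-56.5° − (-11.1°)| = 45.4°.

45.4°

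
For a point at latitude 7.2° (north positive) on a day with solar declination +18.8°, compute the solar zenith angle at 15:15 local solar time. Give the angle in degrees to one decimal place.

Hour angle H = 15° × (15.25 − 12) = 48.75°.
cos θ_z = sin φ sin δ + cos φ cos δ cos H = (0.1253)(0.3223) + (0.9921)(0.9466)(0.6593) = 0.6595.
θ_z = arccos(0.6595) = 48.74°.

48.7°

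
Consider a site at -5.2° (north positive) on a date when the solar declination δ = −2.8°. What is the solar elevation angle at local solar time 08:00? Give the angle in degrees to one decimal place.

Hour angle H = 15° × (8 − 12) = -60.00°.
cos θ_z = sin(-5.2°) sin(-2.8°) + cos(-5.2°) cos(-2.8°) cos(-60.00°) = 0.0044 + 0.4973 = 0.5017.
θ_z = arccos(0.5017) = 59.89°, so the elevation is 90° − 59.89° = 30.11°.

30.1°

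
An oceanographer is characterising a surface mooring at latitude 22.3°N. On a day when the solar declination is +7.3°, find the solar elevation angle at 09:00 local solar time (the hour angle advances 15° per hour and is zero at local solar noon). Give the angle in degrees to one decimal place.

44.2°

Hour angle H = 15° × (9 − 12) = -45.00°.
cos θ_z = sin(22.3°) sin(7.3°) + cos(22.3°) cos(7.3°) cos(-45.00°) = 0.0482 + 0.6489 = 0.6971.
θ_z = arccos(0.6971) = 45.81°, so the elevation is 90° − 45.81° = 44.19°.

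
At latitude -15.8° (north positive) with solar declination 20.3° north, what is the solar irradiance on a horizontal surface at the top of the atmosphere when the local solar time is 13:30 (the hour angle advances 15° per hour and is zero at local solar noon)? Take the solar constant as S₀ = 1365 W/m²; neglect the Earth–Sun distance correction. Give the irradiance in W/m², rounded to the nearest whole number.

1009 W/m²

Hour angle H = 15° × (13.5 − 12) = 22.50°.
With φ = -15.8°, δ = 20.3°, H = 22.50°: sin φ sin δ = -0.0945, cos φ cos δ cos H = 0.8338, so cos θ_z = 0.7393.
Top-of-atmosphere irradiance = S₀ cos θ_z = 1365 × 0.7393 = 1009.14 W/m².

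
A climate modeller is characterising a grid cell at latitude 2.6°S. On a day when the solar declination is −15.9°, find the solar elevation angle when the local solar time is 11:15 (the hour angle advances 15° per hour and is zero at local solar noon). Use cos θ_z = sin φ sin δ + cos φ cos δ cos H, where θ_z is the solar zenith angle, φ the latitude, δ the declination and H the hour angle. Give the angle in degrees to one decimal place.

72.7°

Hour angle H = 15° × (11.25 − 12) = -11.25°.
With φ = -2.6°, δ = -15.9°, H = -11.25°: sin φ sin δ = 0.0124, cos φ cos δ cos H = 0.9423, so cos θ_z = 0.9547.
θ_z = arccos(0.9547) = 17.31°, so the elevation is 90° − 17.31° = 72.69°.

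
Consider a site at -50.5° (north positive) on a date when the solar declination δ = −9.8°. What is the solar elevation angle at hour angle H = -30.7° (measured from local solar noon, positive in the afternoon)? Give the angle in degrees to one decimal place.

42.1°

With φ = -50.5°, δ = -9.8°, H = -30.70°: sin φ sin δ = 0.1313, cos φ cos δ cos H = 0.5390, so cos θ_z = 0.6703.
θ_z = arccos(0.6703) = 47.91°, so the elevation is 90° − 47.91° = 42.09°.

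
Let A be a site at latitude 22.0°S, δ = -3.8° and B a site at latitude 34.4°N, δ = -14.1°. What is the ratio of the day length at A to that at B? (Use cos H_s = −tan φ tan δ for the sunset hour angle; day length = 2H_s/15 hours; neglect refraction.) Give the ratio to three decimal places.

1.143

A: H_s = arccos(−tan -22.0° · tan -3.8°) = 91.54°, so 2H_s/15 = 12.2053 h.
B: H_s = arccos(−tan 34.4° · tan -14.1°) = 80.10°, so 2H_s/15 = 10.6800 h.
Ratio A/B = 12.2053 / 10.6800 = 1.1428.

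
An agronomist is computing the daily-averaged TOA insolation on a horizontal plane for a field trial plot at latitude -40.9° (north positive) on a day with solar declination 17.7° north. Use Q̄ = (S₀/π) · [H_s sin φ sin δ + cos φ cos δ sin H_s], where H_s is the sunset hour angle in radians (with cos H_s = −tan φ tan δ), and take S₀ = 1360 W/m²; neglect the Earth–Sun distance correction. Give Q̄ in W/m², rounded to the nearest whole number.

cos H_s = −tan(-40.9°) · tan(17.7°) = 0.2764, so H_s = arccos(0.2764) = 73.95°. In radians, H_s = 1.2907.
H_s sin φ sin δ = 1.2907 × -0.6547 × 0.3040 = -0.2569.
cos φ cos δ sin H_s = 0.7559 × 0.9527 × 0.9610 = 0.6921.
Q̄ = (1360/π) × (-0.2569 + 0.6921) = 432.90 × 0.4352 = 188.40 W/m².

188 W/m²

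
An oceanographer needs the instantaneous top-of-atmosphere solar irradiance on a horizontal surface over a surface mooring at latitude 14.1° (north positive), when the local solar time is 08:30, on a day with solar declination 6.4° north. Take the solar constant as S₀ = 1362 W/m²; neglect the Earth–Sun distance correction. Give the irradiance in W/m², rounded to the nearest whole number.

Hour angle H = 15° × (8.5 − 12) = -52.50°.
With φ = 14.1°, δ = 6.4°, H = -52.50°: sin φ sin δ = 0.0272, cos φ cos δ cos H = 0.5867, so cos θ_z = 0.6139.
Top-of-atmosphere irradiance = S₀ cos θ_z = 1362 × 0.6139 = 836.13 W/m².

836 W/m²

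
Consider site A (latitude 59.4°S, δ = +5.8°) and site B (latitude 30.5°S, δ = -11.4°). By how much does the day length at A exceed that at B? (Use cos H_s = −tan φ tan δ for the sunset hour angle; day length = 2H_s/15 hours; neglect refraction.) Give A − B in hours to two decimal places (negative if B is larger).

-2.23 h

A: H_s = arccos(−tan -59.4° · tan 5.8°) = 80.11°, so 2H_s/15 = 10.6813 h.
B: H_s = arccos(−tan -30.5° · tan -11.4°) = 96.82°, so 2H_s/15 = 12.9093 h.
A − B = 10.6813 − 12.9093 = -2.2280 h.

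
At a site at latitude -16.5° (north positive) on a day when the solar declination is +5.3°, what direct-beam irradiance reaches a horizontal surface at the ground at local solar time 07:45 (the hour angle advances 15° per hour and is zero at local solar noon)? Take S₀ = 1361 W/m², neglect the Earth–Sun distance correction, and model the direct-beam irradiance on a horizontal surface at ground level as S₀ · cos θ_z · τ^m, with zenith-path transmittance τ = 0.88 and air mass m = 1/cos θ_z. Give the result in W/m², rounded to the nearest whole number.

Hour angle H = 15° × (7.75 − 12) = -63.75°.
cos θ_z = sin φ sin δ + cos φ cos δ cos H = (-0.2840)(0.0924) + (0.9588)(0.9957)(0.4423) = 0.3960.
Air mass m = 1/cos θ_z = 1/0.3960 = 2.525; τ^m = 0.88^2.525 = 0.7241.
Surface direct beam = 1361 × 0.3960 × 0.7241 = 390.26 W/m².

390 W/m²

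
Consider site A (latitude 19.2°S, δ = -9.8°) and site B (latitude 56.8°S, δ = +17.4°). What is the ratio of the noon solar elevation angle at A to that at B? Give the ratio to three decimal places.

A: 90° − |-19.2 − (-9.8)| = 80.60°.
B: 90° − |-56.8 − (17.4)| = 15.80°.
Ratio A/B = 80.6000 / 15.8000 = 5.1013.

5.101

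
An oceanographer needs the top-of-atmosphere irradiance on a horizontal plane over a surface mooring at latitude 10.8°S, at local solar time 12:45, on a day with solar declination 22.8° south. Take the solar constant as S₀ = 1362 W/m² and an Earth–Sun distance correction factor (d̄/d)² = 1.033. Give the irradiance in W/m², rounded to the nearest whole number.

1352 W/m²

Hour angle H = 15° × (12.75 − 12) = 11.25°.
cos θ_z = sin φ sin δ + cos φ cos δ cos H = (-0.1874)(-0.3875) + (0.9823)(0.9219)(0.9808) = 0.9608.
Top-of-atmosphere irradiance = S₀ (d̄/d)² cos θ_z = 1362 × 1.033 × 0.9608 = 1351.79 W/m².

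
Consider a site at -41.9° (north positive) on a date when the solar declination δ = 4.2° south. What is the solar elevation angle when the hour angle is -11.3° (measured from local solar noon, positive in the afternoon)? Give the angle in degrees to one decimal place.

51.0°

cos θ_z = sin φ sin δ + cos φ cos δ cos H = (-0.6678)(-0.0732) + (0.7443)(0.9973)(0.9806) = 0.7768.
θ_z = arccos(0.7768) = 39.03°, so the elevation is 90° − 39.03° = 50.97°.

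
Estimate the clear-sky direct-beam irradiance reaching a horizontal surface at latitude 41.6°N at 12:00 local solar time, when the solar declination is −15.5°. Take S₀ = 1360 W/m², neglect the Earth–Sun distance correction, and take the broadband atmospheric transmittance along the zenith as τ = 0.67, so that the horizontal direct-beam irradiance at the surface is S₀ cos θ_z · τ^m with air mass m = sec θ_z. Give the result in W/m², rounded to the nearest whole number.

Hour angle H = 15° × (12 − 12) = 0.00°.
cos θ_z = sin φ sin δ + cos φ cos δ cos H = (0.6639)(-0.2672) + (0.7478)(0.9636)(1.0000) = 0.5432.
Air mass m = 1/cos θ_z = 1/0.5432 = 1.841; τ^m = 0.67^1.841 = 0.4784.
Surface direct beam = 1360 × 0.5432 × 0.4784 = 353.42 W/m².

353 W/m²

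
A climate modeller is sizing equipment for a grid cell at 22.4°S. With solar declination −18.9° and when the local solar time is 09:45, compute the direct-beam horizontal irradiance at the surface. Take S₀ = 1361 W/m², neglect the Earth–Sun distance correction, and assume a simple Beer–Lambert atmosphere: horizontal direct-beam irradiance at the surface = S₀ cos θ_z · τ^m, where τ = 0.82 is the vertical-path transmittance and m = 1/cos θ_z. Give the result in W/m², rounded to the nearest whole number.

917 W/m²

Hour angle H = 15° × (9.75 − 12) = -33.75°.
With φ = -22.4°, δ = -18.9°, H = -33.75°: sin φ sin δ = 0.1234, cos φ cos δ cos H = 0.7273, so cos θ_z = 0.8507.
Air mass m = 1/cos θ_z = 1/0.8507 = 1.176; τ^m = 0.82^1.176 = 0.7919.
Surface direct beam = 1361 × 0.8507 × 0.7919 = 916.86 W/m².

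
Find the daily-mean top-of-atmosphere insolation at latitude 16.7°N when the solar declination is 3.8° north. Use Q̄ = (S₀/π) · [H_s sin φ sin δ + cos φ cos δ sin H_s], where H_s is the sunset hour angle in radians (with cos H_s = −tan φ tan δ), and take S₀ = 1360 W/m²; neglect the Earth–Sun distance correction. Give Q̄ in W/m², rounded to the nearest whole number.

The sunset hour angle satisfies cos H_s = −tan φ tan δ = -0.0199, giving H_s = 91.14°. In radians, H_s = 1.5907.
H_s sin φ sin δ = 1.5907 × 0.2874 × 0.0663 = 0.0303.
cos φ cos δ sin H_s = 0.9578 × 0.9978 × 0.9998 = 0.9555.
Q̄ = (1360/π) × (0.0303 + 0.9555) = 432.90 × 0.9858 = 426.75 W/m².

427 W/m²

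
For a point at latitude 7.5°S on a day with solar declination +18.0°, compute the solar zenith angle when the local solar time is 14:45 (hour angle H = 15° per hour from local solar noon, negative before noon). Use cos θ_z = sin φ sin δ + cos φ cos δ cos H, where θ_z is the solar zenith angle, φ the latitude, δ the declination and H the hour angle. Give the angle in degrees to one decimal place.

Hour angle H = 15° × (14.75 − 12) = 41.25°.
cos θ_z = sin φ sin δ + cos φ cos δ cos H = (-0.1305)(0.3090) + (0.9914)(0.9511)(0.7518) = 0.6686.
θ_z = arccos(0.6686) = 48.04°.

48.0°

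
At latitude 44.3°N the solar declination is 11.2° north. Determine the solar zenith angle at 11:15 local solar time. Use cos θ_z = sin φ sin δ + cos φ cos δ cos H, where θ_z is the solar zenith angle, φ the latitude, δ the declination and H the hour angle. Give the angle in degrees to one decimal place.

34.5°

Hour angle H = 15° × (11.25 − 12) = -11.25°.
cos θ_z = sin(44.3°) sin(11.2°) + cos(44.3°) cos(11.2°) cos(-11.25°) = 0.1357 + 0.6886 = 0.8243.
θ_z = arccos(0.8243) = 34.48°.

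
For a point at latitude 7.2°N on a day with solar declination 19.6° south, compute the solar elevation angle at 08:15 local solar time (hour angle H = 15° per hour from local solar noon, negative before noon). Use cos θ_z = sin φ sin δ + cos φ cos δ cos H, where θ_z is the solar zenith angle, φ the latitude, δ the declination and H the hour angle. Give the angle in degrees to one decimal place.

28.5°

Hour angle H = 15° × (8.25 − 12) = -56.25°.
cos θ_z = sin(7.2°) sin(-19.6°) + cos(7.2°) cos(-19.6°) cos(-56.25°) = -0.0420 + 0.5193 = 0.4773.
θ_z = arccos(0.4773) = 61.49°, so the elevation is 90° − 61.49° = 28.51°.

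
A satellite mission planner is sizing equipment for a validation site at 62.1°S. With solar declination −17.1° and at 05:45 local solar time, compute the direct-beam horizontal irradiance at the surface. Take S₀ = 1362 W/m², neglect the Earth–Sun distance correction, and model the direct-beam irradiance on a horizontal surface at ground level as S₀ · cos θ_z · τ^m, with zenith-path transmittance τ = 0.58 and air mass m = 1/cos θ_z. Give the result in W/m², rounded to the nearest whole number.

Hour angle H = 15° × (5.75 − 12) = -93.75°.
cos θ_z = sin φ sin δ + cos φ cos δ cos H = (-0.8838)(-0.2940) + (0.4679)(0.9558)(-0.0654) = 0.2306.
Air mass m = 1/cos θ_z = 1/0.2306 = 4.337; τ^m = 0.58^4.337 = 0.0942.
Surface direct beam = 1362 × 0.2306 × 0.0942 = 29.59 W/m².

30 W/m²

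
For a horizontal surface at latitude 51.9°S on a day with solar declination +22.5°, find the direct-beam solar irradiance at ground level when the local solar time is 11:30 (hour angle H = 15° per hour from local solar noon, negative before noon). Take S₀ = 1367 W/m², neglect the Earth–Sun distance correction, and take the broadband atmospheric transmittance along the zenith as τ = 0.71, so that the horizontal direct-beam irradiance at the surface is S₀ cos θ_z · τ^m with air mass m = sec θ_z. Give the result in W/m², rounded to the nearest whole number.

99 W/m²

Hour angle H = 15° × (11.5 − 12) = -7.50°.
cos θ_z = sin φ sin δ + cos φ cos δ cos H = (-0.7869)(0.3827) + (0.6170)(0.9239)(0.9914) = 0.2640.
Air mass m = 1/cos θ_z = 1/0.2640 = 3.788; τ^m = 0.71^3.788 = 0.2733.
Surface direct beam = 1367 × 0.2640 × 0.2733 = 98.63 W/m².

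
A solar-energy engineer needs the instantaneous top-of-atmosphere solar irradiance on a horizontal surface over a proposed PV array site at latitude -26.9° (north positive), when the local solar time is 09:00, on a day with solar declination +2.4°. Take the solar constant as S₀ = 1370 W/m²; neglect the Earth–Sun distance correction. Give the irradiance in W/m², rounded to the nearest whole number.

Hour angle H = 15° × (9 − 12) = -45.00°.
With φ = -26.9°, δ = 2.4°, H = -45.00°: sin φ sin δ = -0.0189, cos φ cos δ cos H = 0.6300, so cos θ_z = 0.6111.
Top-of-atmosphere irradiance = S₀ cos θ_z = 1370 × 0.6111 = 837.21 W/m².

837 W/m²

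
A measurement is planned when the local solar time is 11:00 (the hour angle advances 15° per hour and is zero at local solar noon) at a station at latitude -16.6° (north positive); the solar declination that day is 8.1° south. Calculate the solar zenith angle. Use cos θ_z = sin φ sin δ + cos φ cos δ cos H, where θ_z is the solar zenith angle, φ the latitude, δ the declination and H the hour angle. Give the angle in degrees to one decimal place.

Hour angle H = 15° × (11 − 12) = -15.00°.
cos θ_z = sin φ sin δ + cos φ cos δ cos H = (-0.2857)(-0.1409) + (0.9583)(0.9900)(0.9659) = 0.9566.
θ_z = arccos(0.9566) = 16.94°.

16.9°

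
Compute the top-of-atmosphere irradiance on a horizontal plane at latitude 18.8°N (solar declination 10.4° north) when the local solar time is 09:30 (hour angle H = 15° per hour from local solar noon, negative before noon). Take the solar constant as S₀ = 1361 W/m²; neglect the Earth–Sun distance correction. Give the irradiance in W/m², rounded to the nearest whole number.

1085 W/m²

Hour angle H = 15° × (9.5 − 12) = -37.50°.
With φ = 18.8°, δ = 10.4°, H = -37.50°: sin φ sin δ = 0.0582, cos φ cos δ cos H = 0.7387, so cos θ_z = 0.7969.
Top-of-atmosphere irradiance = S₀ cos θ_z = 1361 × 0.7969 = 1084.58 W/m².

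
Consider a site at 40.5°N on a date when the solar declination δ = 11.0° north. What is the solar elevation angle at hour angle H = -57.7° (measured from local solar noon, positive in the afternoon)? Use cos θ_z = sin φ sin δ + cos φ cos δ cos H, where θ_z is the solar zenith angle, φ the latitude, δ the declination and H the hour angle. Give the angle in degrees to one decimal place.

31.5°

cos θ_z = sin(40.5°) sin(11.0°) + cos(40.5°) cos(11.0°) cos(-57.70°) = 0.1239 + 0.3989 = 0.5228.
θ_z = arccos(0.5228) = 58.48°, so the elevation is 90° − 58.48° = 31.52°.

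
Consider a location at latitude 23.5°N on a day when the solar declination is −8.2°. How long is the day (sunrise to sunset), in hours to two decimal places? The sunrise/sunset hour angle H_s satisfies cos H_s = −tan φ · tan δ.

11.52 hours

cos H_s = −tan(23.5°) · tan(-8.2°) = 0.0627, so H_s = arccos(0.0627) = 86.41°.
Day length = 2 H_s / 15° h⁻¹ = 172.82° / 15 = 11.521 h.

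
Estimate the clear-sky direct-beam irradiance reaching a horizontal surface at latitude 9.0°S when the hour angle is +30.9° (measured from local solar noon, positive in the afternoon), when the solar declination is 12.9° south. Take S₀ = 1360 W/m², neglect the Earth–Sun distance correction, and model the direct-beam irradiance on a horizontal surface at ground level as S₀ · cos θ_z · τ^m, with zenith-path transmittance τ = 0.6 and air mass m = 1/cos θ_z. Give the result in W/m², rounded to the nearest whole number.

cos θ_z = sin(-9.0°) sin(-12.9°) + cos(-9.0°) cos(-12.9°) cos(30.90°) = 0.0349 + 0.8261 = 0.8610.
Air mass m = 1/cos θ_z = 1/0.8610 = 1.161; τ^m = 0.6^1.161 = 0.5526.
Surface direct beam = 1360 × 0.8610 × 0.5526 = 647.07 W/m².

647 W/m²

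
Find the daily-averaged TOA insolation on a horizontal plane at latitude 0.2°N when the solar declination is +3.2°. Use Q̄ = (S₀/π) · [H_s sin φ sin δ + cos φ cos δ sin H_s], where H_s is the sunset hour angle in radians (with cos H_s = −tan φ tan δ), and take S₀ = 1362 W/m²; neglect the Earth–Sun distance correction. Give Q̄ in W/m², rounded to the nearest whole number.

The sunset hour angle satisfies cos H_s = −tan φ tan δ = -0.0002, giving H_s = 90.01°. In radians, H_s = 1.5710.
H_s sin φ sin δ = 1.5710 × 0.0035 × 0.0558 = 0.0003.
cos φ cos δ sin H_s = 1.0000 × 0.9984 × 1.0000 = 0.9984.
Q̄ = (1362/π) × (0.0003 + 0.9984) = 433.54 × 0.9987 = 432.98 W/m².

433 W/m²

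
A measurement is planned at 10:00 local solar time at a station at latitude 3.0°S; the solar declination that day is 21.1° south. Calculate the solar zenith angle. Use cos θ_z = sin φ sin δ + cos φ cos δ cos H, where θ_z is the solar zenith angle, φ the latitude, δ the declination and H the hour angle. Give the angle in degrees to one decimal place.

34.3°

Hour angle H = 15° × (10 − 12) = -30.00°.
cos θ_z = sin(-3.0°) sin(-21.1°) + cos(-3.0°) cos(-21.1°) cos(-30.00°) = 0.0188 + 0.8069 = 0.8257.
θ_z = arccos(0.8257) = 34.34°.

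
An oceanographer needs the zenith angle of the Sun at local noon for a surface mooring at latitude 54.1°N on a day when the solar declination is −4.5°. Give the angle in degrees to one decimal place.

At local solar noon the hour angle is zero, so the zenith angle is |φ − δ| = |54.1° − (-4.5°)| = 58.6°.

58.6°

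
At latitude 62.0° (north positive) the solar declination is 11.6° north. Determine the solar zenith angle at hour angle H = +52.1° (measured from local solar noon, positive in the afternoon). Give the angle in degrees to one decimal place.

62.6°

cos θ_z = sin φ sin δ + cos φ cos δ cos H = (0.8829)(0.2011) + (0.4695)(0.9796)(0.6143) = 0.4601.
θ_z = arccos(0.4601) = 62.61°.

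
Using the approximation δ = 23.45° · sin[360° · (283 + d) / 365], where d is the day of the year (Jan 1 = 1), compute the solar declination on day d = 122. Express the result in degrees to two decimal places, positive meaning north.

+14.90°

360 × (283 + 122) / 365 = 399.452°; sin(399.452°) = 0.6354.
δ = 23.45 × 0.6354 = 14.900° ≈ +14.90°.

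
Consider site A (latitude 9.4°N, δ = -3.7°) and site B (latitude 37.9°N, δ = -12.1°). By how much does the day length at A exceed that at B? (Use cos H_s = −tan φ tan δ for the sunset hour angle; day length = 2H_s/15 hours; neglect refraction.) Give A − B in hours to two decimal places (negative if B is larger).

+1.20 h

A: H_s = arccos(−tan 9.4° · tan -3.7°) = 89.39°, so 2H_s/15 = 11.9187 h.
B: H_s = arccos(−tan 37.9° · tan -12.1°) = 80.39°, so 2H_s/15 = 10.7187 h.
A − B = 11.9187 − 10.7187 = 1.2000 h.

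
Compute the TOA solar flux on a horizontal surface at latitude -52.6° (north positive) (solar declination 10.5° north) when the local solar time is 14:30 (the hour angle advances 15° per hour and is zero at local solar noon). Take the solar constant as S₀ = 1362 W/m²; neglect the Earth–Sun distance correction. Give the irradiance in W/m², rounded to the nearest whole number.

Hour angle H = 15° × (14.5 − 12) = 37.50°.
With φ = -52.6°, δ = 10.5°, H = 37.50°: sin φ sin δ = -0.1448, cos φ cos δ cos H = 0.4738, so cos θ_z = 0.3290.
Top-of-atmosphere irradiance = S₀ cos θ_z = 1362 × 0.3290 = 448.10 W/m².

448 W/m²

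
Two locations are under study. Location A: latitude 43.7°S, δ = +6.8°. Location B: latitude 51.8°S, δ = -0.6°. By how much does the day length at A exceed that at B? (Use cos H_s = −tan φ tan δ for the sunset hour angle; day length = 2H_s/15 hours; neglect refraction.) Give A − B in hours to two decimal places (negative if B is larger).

-0.97 h

A: H_s = arccos(−tan -43.7° · tan 6.8°) = 83.46°, so 2H_s/15 = 11.1280 h.
B: H_s = arccos(−tan -51.8° · tan -0.6°) = 90.76°, so 2H_s/15 = 12.1013 h.
A − B = 11.1280 − 12.1013 = -0.9733 h.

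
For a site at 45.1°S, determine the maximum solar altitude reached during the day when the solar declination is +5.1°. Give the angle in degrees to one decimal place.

39.8°

At local solar noon the hour angle is zero, so the elevation is 90° − |φ − δ| = 90° − |-45.1° − (5.1°)| = 90° − 50.2° = 39.8°.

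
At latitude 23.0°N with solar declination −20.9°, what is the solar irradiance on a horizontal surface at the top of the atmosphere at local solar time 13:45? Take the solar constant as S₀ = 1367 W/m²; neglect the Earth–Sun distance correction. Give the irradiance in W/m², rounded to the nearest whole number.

Hour angle H = 15° × (13.75 − 12) = 26.25°.
cos θ_z = sin φ sin δ + cos φ cos δ cos H = (0.3907)(-0.3567) + (0.9205)(0.9342)(0.8969) = 0.6319.
Top-of-atmosphere irradiance = S₀ cos θ_z = 1367 × 0.6319 = 863.81 W/m².

864 W/m²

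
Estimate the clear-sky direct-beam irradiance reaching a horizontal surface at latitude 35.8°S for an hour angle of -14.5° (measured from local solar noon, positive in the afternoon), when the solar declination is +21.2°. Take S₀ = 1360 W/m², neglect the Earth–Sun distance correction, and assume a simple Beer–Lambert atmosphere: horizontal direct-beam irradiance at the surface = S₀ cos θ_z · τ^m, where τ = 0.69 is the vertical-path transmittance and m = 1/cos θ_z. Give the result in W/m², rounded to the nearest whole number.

With φ = -35.8°, δ = 21.2°, H = -14.50°: sin φ sin δ = -0.2115, cos φ cos δ cos H = 0.7321, so cos θ_z = 0.5206.
Air mass m = 1/cos θ_z = 1/0.5206 = 1.921; τ^m = 0.69^1.921 = 0.4903.
Surface direct beam = 1360 × 0.5206 × 0.4903 = 347.14 W/m².

347 W/m²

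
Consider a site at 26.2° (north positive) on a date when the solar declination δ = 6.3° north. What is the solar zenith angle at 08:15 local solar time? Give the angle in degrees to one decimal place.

57.0°

Hour angle H = 15° × (8.25 − 12) = -56.25°.
cos θ_z = sin φ sin δ + cos φ cos δ cos H = (0.4415)(0.1097) + (0.8973)(0.9940)(0.5556) = 0.5440.
θ_z = arccos(0.5440) = 57.04°.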